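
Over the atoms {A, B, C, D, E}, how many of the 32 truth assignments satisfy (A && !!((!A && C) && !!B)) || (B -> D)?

Initial set: {((A && !!((!A && C) && !!B)) || (B -> D))}.
((A && !!((!A && C) && !!B)) || (B -> D)): β-rule — branch into (A && !!((!A && C) && !!B))  //  (B -> D).
  branch 1 (add (A && !!((!A && C) && !!B))):
    (A && !!((!A && C) && !!B)): α-rule — add A, !!((!A && C) && !!B).
    !!((!A && C) && !!B): drop double negation, giving ((!A && C) && !!B).
    ((!A && C) && !!B): α-rule — add (!A && C), !!B.
    (!A && C): α-rule — add !A, C.
    × closes — contains both A and !A.
  branch 2 (add (B -> D)):
    (B -> D): β-rule — branch into !B  //  D.
      branch 2.1 (add !B):
        ○ open, literals {B=F}.
      branch 2.2 (add D):
        ○ open, literals {D=T}.
1 branch closed, 2 open.
Each open branch fixes some atoms; the unmentioned ones are free. Counting distinct full assignments: branch {B=F} (A, C, D, E) contributes 16 new; branch {D=T} (A, B, C, E) contributes 8 new. Total: 24.

24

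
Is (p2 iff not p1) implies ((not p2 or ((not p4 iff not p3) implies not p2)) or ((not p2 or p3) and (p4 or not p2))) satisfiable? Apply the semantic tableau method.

Initial set: {((p2 iff not p1) implies ((not p2 or ((not p4 iff not p3) implies not p2)) or ((not p2 or p3) and (p4 or not p2))))}.
((p2 iff not p1) implies ((not p2 or ((not p4 iff not p3) implies not p2)) or ((not p2 or p3) and (p4 or not p2)))): β-rule — branch into not (p2 iff not p1)  //  ((not p2 or ((not p4 iff not p3) implies not p2)) or ((not p2 or p3) and (p4 or not p2))).
  branch 1 (add not (p2 iff not p1)):
    not (p2 iff not p1): β-rule — branch into p2, not not p1  //  not p2, not p1.
      branch 1.1 (add p2, not not p1):
        ○ open, literals {p1=true, p2=true}.
      branch 1.2 (add not p2, not p1):
        ○ open, literals {p1=false, p2=false}.
  branch 2 (add ((not p2 or ((not p4 iff not p3) implies not p2)) or ((not p2 or p3) and (p4 or not p2)))):
    ((not p2 or ((not p4 iff not p3) implies not p2)) or ((not p2 or p3) and (p4 or not p2))): β-rule — branch into (not p2 or ((not p4 iff not p3) implies not p2))  //  ((not p2 or p3) and (p4 or not p2)).
      branch 2.1 (add (not p2 or ((not p4 iff not p3) implies not p2))):
        (not p2 or ((not p4 iff not p3) implies not p2)): β-rule — branch into not p2  //  ((not p4 iff not p3) implies not p2).
          branch 2.1.1 (add not p2):
            ○ open, literals {p2=false}.
          branch 2.1.2 (add ((not p4 iff not p3) implies not p2)):
            ((not p4 iff not p3) implies not p2): β-rule — branch into not (not p4 iff not p3)  //  not p2.
              branch 2.1.2.1 (add not (not p4 iff not p3)):
                not (not p4 iff not p3): β-rule — branch into not p4, not not p3  //  not not p4, not p3.
                  branch 2.1.2.1.1 (add not p4, not not p3):
                    ○ open, literals {p3=true, p4=false}.
                  branch 2.1.2.1.2 (add not not p4, not p3):
                    ○ open, literals {p3=false, p4=true}.
              branch 2.1.2.2 (add not p2):
                ○ open, literals {p2=false}.
      branch 2.2 (add ((not p2 or p3) and (p4 or not p2))):
        ((not p2 or p3) and (p4 or not p2)): α-rule — add (not p2 or p3), (p4 or not p2).
        (not p2 or p3): β-rule — branch into not p2  //  p3.
          branch 2.2.1 (add not p2):
            (p4 or not p2): β-rule — branch into p4  //  not p2.
              branch 2.2.1.1 (add p4):
                ○ open, literals {p2=false, p4=true}.
              branch 2.2.1.2 (add not p2):
                ○ open, literals {p2=false}.
          branch 2.2.2 (add p3):
            (p4 or not p2): β-rule — branch into p4  //  not p2.
              branch 2.2.2.1 (add p4):
                ○ open, literals {p3=true, p4=true}.
              branch 2.2.2.2 (add not p2):
                ○ open, literals {p2=false, p3=true}.
0 branches closed, 10 open.
An open branch gives a satisfying assignment: p1=true, p2=true.

Satisfiable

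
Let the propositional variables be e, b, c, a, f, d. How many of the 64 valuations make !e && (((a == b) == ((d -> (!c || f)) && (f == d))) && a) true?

Initial set: {(!e && (((a == b) == ((d -> (!c || f)) && (f == d))) && a))}.
(!e && (((a == b) == ((d -> (!c || f)) && (f == d))) && a)): α-rule — add !e, (((a == b) == ((d -> (!c || f)) && (f == d))) && a).
(((a == b) == ((d -> (!c || f)) && (f == d))) && a): α-rule — add ((a == b) == ((d -> (!c || f)) && (f == d))), a.
((a == b) == ((d -> (!c || f)) && (f == d))): β-rule — branch into (a == b), ((d -> (!c || f)) && (f == d))  //  !(a == b), !((d -> (!c || f)) && (f == d)).
  branch 1 (add (a == b), ((d -> (!c || f)) && (f == d))):
    ((d -> (!c || f)) && (f == d)): α-rule — add (d -> (!c || f)), (f == d).
    (a == b): β-rule — branch into a, b  //  !a, !b.
      branch 1.1 (add a, b):
        (d -> (!c || f)): β-rule — branch into !d  //  (!c || f).
          branch 1.1.1 (add !d):
            (f == d): β-rule — branch into f, d  //  !f, !d.
              branch 1.1.1.1 (add f, d):
                × closes — contains both d and !d.
              branch 1.1.1.2 (add !f, !d):
                ○ open, literals {a=1, b=1, d=0, e=0, f=0}.
          branch 1.1.2 (add (!c || f)):
            (f == d): β-rule — branch into f, d  //  !f, !d.
              branch 1.1.2.1 (add f, d):
                (!c || f): β-rule — branch into !c  //  f.
                  branch 1.1.2.1.1 (add !c):
                    ○ open, literals {a=1, b=1, c=0, d=1, e=0, f=1}.
                  branch 1.1.2.1.2 (add f):
                    ○ open, literals {a=1, b=1, d=1, e=0, f=1}.
              branch 1.1.2.2 (add !f, !d):
                (!c || f): β-rule — branch into !c  //  f.
                  branch 1.1.2.2.1 (add !c):
                    ○ open, literals {a=1, b=1, c=0, d=0, e=0, f=0}.
                  branch 1.1.2.2.2 (add f):
                    × closes — contains both f and !f.
      branch 1.2 (add !a, !b):
        × closes — contains both a and !a.
  branch 2 (add !(a == b), !((d -> (!c || f)) && (f == d))):
    !(a == b): β-rule — branch into a, !b  //  !a, b.
      branch 2.1 (add a, !b):
        !((d -> (!c || f)) && (f == d)): β-rule — branch into !(d -> (!c || f))  //  !(f == d).
          branch 2.1.1 (add !(d -> (!c || f))):
            !(d -> (!c || f)): α-rule — add d, !(!c || f).
            !(!c || f): α-rule — add !!c, !f.
            ○ open, literals {a=1, b=0, c=1, d=1, e=0, f=0}.
          branch 2.1.2 (add !(f == d)):
            !(f == d): β-rule — branch into f, !d  //  !f, d.
              branch 2.1.2.1 (add f, !d):
                ○ open, literals {a=1, b=0, d=0, e=0, f=1}.
              branch 2.1.2.2 (add !f, d):
                ○ open, literals {a=1, b=0, d=1, e=0, f=0}.
      branch 2.2 (add !a, b):
        × closes — contains both a and !a.
4 branches closed, 7 open.
Each open branch fixes some atoms; the unmentioned ones are free. Counting distinct full assignments: branch {a=1, b=1, d=0, e=0, f=0} (c) contributes 2 new; branch {a=1, b=1, c=0, d=1, e=0, f=1} (none free) contributes 1 new; branch {a=1, b=1, d=1, e=0, f=1} (c) contributes 1 new; branch {a=1, b=1, c=0, d=0, e=0, f=0} (none free) contributes 0 new; branch {a=1, b=0, c=1, d=1, e=0, f=0} (none free) contributes 1 new; branch {a=1, b=0, d=0, e=0, f=1} (c) contributes 2 new; branch {a=1, b=0, d=1, e=0, f=0} (c) contributes 1 new. Total: 8.

8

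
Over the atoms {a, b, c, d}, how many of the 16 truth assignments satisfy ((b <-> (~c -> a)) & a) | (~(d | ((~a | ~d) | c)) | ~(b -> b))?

Initial set: {(((b <-> (~c -> a)) & a) | (~(d | ((~a | ~d) | c)) | ~(b -> b)))}.
(((b <-> (~c -> a)) & a) | (~(d | ((~a | ~d) | c)) | ~(b -> b))): β-rule — branch into ((b <-> (~c -> a)) & a)  //  (~(d | ((~a | ~d) | c)) | ~(b -> b)).
  branch 1 (add ((b <-> (~c -> a)) & a)):
    ((b <-> (~c -> a)) & a): α-rule — add (b <-> (~c -> a)), a.
    (b <-> (~c -> a)): β-rule — branch into b, (~c -> a)  //  ~b, ~(~c -> a).
      branch 1.1 (add b, (~c -> a)):
        (~c -> a): β-rule — branch into ~~c  //  a.
          branch 1.1.1 (add ~~c):
            ○ open, literals {a=1, b=1, c=1}.
          branch 1.1.2 (add a):
            ○ open, literals {a=1, b=1}.
      branch 1.2 (add ~b, ~(~c -> a)):
        ~(~c -> a): α-rule — add ~c, ~a.
        × closes — contains both a and ~a.
  branch 2 (add (~(d | ((~a | ~d) | c)) | ~(b -> b))):
    (~(d | ((~a | ~d) | c)) | ~(b -> b)): β-rule — branch into ~(d | ((~a | ~d) | c))  //  ~(b -> b).
      branch 2.1 (add ~(d | ((~a | ~d) | c))):
        ~(d | ((~a | ~d) | c)): α-rule — add ~d, ~((~a | ~d) | c).
        ~((~a | ~d) | c): α-rule — add ~(~a | ~d), ~c.
        ~(~a | ~d): α-rule — add ~~a, ~~d.
        × closes — contains both d and ~d.
      branch 2.2 (add ~(b -> b)):
        ~(b -> b): α-rule — add b, ~b.
        × closes — contains both b and ~b.
3 branches closed, 2 open.
Each open branch fixes some atoms; the unmentioned ones are free. Counting distinct full assignments: branch {a=1, b=1, c=1} (d) contributes 2 new; branch {a=1, b=1} (c, d) contributes 2 new. Total: 4.

4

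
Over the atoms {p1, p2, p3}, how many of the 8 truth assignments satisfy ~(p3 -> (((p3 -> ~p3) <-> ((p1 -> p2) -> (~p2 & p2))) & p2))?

2

Initial set: {T ~(p3 -> (((p3 -> ~p3) <-> ((p1 -> p2) -> (~p2 & p2))) & p2))}.
T ~(p3 -> (((p3 -> ~p3) <-> ((p1 -> p2) -> (~p2 & p2))) & p2)): α-rule — add T p3, F (((p3 -> ~p3) <-> ((p1 -> p2) -> (~p2 & p2))) & p2).
F (((p3 -> ~p3) <-> ((p1 -> p2) -> (~p2 & p2))) & p2): β-rule — branch into F ((p3 -> ~p3) <-> ((p1 -> p2) -> (~p2 & p2)))  //  F p2.
  branch 1 (add F ((p3 -> ~p3) <-> ((p1 -> p2) -> (~p2 & p2)))):
    F ((p3 -> ~p3) <-> ((p1 -> p2) -> (~p2 & p2))): β-rule — branch into T (p3 -> ~p3), F ((p1 -> p2) -> (~p2 & p2))  //  F (p3 -> ~p3), T ((p1 -> p2) -> (~p2 & p2)).
      branch 1.1 (add T (p3 -> ~p3), F ((p1 -> p2) -> (~p2 & p2))):
        F ((p1 -> p2) -> (~p2 & p2)): α-rule — add T (p1 -> p2), F (~p2 & p2).
        T (p3 -> ~p3): β-rule — branch into F p3  //  T ~p3.
          branch 1.1.1 (add F p3):
            × closes — contains both p3 and ~p3.
          branch 1.1.2 (add T ~p3):
            × closes — contains both p3 and ~p3.
      branch 1.2 (add F (p3 -> ~p3), T ((p1 -> p2) -> (~p2 & p2))):
        F (p3 -> ~p3): α-rule — add T p3, F ~p3.
        T ((p1 -> p2) -> (~p2 & p2)): β-rule — branch into F (p1 -> p2)  //  T (~p2 & p2).
          branch 1.2.1 (add F (p1 -> p2)):
            F (p1 -> p2): α-rule — add T p1, F p2.
            ○ open, literals {p1=T, p2=F, p3=T}.
          branch 1.2.2 (add T (~p2 & p2)):
            T (~p2 & p2): α-rule — add T ~p2, T p2.
            × closes — contains both p2 and ~p2.
  branch 2 (add F p2):
    ○ open, literals {p2=F, p3=T}.
3 branches closed, 2 open.
Each open branch fixes some atoms; the unmentioned ones are free. Counting distinct full assignments: branch {p1=T, p2=F, p3=T} (none free) contributes 1 new; branch {p2=F, p3=T} (p1) contributes 1 new. Total: 2.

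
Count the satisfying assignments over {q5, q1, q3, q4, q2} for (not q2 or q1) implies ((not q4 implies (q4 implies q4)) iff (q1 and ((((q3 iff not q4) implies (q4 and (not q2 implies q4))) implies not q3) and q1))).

Initial set: {((not q2 or q1) implies ((not q4 implies (q4 implies q4)) iff (q1 and ((((q3 iff not q4) implies (q4 and (not q2 implies q4))) implies not q3) and q1))))}.
((not q2 or q1) implies ((not q4 implies (q4 implies q4)) iff (q1 and ((((q3 iff not q4) implies (q4 and (not q2 implies q4))) implies not q3) and q1)))): β-rule — branch into not (not q2 or q1)  //  ((not q4 implies (q4 implies q4)) iff (q1 and ((((q3 iff not q4) implies (q4 and (not q2 implies q4))) implies not q3) and q1))).
  branch 1 (add not (not q2 or q1)):
    not (not q2 or q1): α-rule — add not not q2, not q1.
    ○ open, literals {q1=false, q2=true}.
  branch 2 (add ((not q4 implies (q4 implies q4)) iff (q1 and ((((q3 iff not q4) implies (q4 and (not q2 implies q4))) implies not q3) and q1)))):
    ((not q4 implies (q4 implies q4)) iff (q1 and ((((q3 iff not q4) implies (q4 and (not q2 implies q4))) implies not q3) and q1))): β-rule — branch into (not q4 implies (q4 implies q4)), (q1 and ((((q3 iff not q4) implies (q4 and (not q2 implies q4))) implies not q3) and q1))  //  not (not q4 implies (q4 implies q4)), not (q1 and ((((q3 iff not q4) implies (q4 and (not q2 implies q4))) implies not q3) and q1)).
      branch 2.1 (add (not q4 implies (q4 implies q4)), (q1 and ((((q3 iff not q4) implies (q4 and (not q2 implies q4))) implies not q3) and q1))):
        (q1 and ((((q3 iff not q4) implies (q4 and (not q2 implies q4))) implies not q3) and q1)): α-rule — add q1, ((((q3 iff not q4) implies (q4 and (not q2 implies q4))) implies not q3) and q1).
        ((((q3 iff not q4) implies (q4 and (not q2 implies q4))) implies not q3) and q1): α-rule — add (((q3 iff not q4) implies (q4 and (not q2 implies q4))) implies not q3), q1.
        (not q4 implies (q4 implies q4)): β-rule — branch into not not q4  //  (q4 implies q4).
          branch 2.1.1 (add not not q4):
            (((q3 iff not q4) implies (q4 and (not q2 implies q4))) implies not q3): β-rule — branch into not ((q3 iff not q4) implies (q4 and (not q2 implies q4)))  //  not q3.
              branch 2.1.1.1 (add not ((q3 iff not q4) implies (q4 and (not q2 implies q4)))):
                not ((q3 iff not q4) implies (q4 and (not q2 implies q4))): α-rule — add (q3 iff not q4), not (q4 and (not q2 implies q4)).
                (q3 iff not q4): β-rule — branch into q3, not q4  //  not q3, not not q4.
                  branch 2.1.1.1.1 (add q3, not q4):
                    × closes — contains both q4 and not q4.
                  branch 2.1.1.1.2 (add not q3, not not q4):
                    not (q4 and (not q2 implies q4)): β-rule — branch into not q4  //  not (not q2 implies q4).
                      branch 2.1.1.1.2.1 (add not q4):
                        × closes — contains both q4 and not q4.
                      branch 2.1.1.1.2.2 (add not (not q2 implies q4)):
                        not (not q2 implies q4): α-rule — add not q2, not q4.
                        × closes — contains both q4 and not q4.
              branch 2.1.1.2 (add not q3):
                ○ open, literals {q1=true, q3=false, q4=true}.
          branch 2.1.2 (add (q4 implies q4)):
            (((q3 iff not q4) implies (q4 and (not q2 implies q4))) implies not q3): β-rule — branch into not ((q3 iff not q4) implies (q4 and (not q2 implies q4)))  //  not q3.
              branch 2.1.2.1 (add not ((q3 iff not q4) implies (q4 and (not q2 implies q4)))):
                not ((q3 iff not q4) implies (q4 and (not q2 implies q4))): α-rule — add (q3 iff not q4), not (q4 and (not q2 implies q4)).
                (q4 implies q4): β-rule — branch into not q4  //  q4.
                  branch 2.1.2.1.1 (add not q4):
                    (q3 iff not q4): β-rule — branch into q3, not q4  //  not q3, not not q4.
                      branch 2.1.2.1.1.1 (add q3, not q4):
                        not (q4 and (not q2 implies q4)): β-rule — branch into not q4  //  not (not q2 implies q4).
                          branch 2.1.2.1.1.1.1 (add not q4):
                            ○ open, literals {q1=true, q3=true, q4=false}.
                          branch 2.1.2.1.1.1.2 (add not (not q2 implies q4)):
                            not (not q2 implies q4): α-rule — add not q2, not q4.
                            ○ open, literals {q1=true, q2=false, q3=true, q4=false}.
                      branch 2.1.2.1.1.2 (add not q3, not not q4):
                        × closes — contains both q4 and not q4.
                  branch 2.1.2.1.2 (add q4):
                    (q3 iff not q4): β-rule — branch into q3, not q4  //  not q3, not not q4.
                      branch 2.1.2.1.2.1 (add q3, not q4):
                        × closes — contains both q4 and not q4.
                      branch 2.1.2.1.2.2 (add not q3, not not q4):
                        not (q4 and (not q2 implies q4)): β-rule — branch into not q4  //  not (not q2 implies q4).
                          branch 2.1.2.1.2.2.1 (add not q4):
                            × closes — contains both q4 and not q4.
                          branch 2.1.2.1.2.2.2 (add not (not q2 implies q4)):
                            not (not q2 implies q4): α-rule — add not q2, not q4.
                            × closes — contains both q4 and not q4.
              branch 2.1.2.2 (add not q3):
                (q4 implies q4): β-rule — branch into not q4  //  q4.
                  branch 2.1.2.2.1 (add not q4):
                    ○ open, literals {q1=true, q3=false, q4=false}.
                  branch 2.1.2.2.2 (add q4):
                    ○ open, literals {q1=true, q3=false, q4=true}.
      branch 2.2 (add not (not q4 implies (q4 implies q4)), not (q1 and ((((q3 iff not q4) implies (q4 and (not q2 implies q4))) implies not q3) and q1))):
        not (not q4 implies (q4 implies q4)): α-rule — add not q4, not (q4 implies q4).
        not (q4 implies q4): α-rule — add q4, not q4.
        × closes — contains both q4 and not q4.
8 branches closed, 6 open.
Each open branch fixes some atoms; the unmentioned ones are free. Counting distinct full assignments: branch {q1=false, q2=true} (q5, q3, q4) contributes 8 new; branch {q1=true, q3=false, q4=true} (q5, q2) contributes 4 new; branch {q1=true, q3=true, q4=false} (q5, q2) contributes 4 new; branch {q1=true, q2=false, q3=true, q4=false} (q5) contributes 0 new; branch {q1=true, q3=false, q4=false} (q5, q2) contributes 4 new; branch {q1=true, q3=false, q4=true} (q5, q2) contributes 0 new. Total: 20.

20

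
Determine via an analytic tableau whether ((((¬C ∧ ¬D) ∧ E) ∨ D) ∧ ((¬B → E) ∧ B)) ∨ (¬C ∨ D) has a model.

Initial set: {(((((¬C ∧ ¬D) ∧ E) ∨ D) ∧ ((¬B → E) ∧ B)) ∨ (¬C ∨ D))}.
(((((¬C ∧ ¬D) ∧ E) ∨ D) ∧ ((¬B → E) ∧ B)) ∨ (¬C ∨ D)): β-rule — branch into ((((¬C ∧ ¬D) ∧ E) ∨ D) ∧ ((¬B → E) ∧ B))  //  (¬C ∨ D).
  branch 1 (add ((((¬C ∧ ¬D) ∧ E) ∨ D) ∧ ((¬B → E) ∧ B))):
    ((((¬C ∧ ¬D) ∧ E) ∨ D) ∧ ((¬B → E) ∧ B)): α-rule — add (((¬C ∧ ¬D) ∧ E) ∨ D), ((¬B → E) ∧ B).
    ((¬B → E) ∧ B): α-rule — add (¬B → E), B.
    (((¬C ∧ ¬D) ∧ E) ∨ D): β-rule — branch into ((¬C ∧ ¬D) ∧ E)  //  D.
      branch 1.1 (add ((¬C ∧ ¬D) ∧ E)):
        ((¬C ∧ ¬D) ∧ E): α-rule — add (¬C ∧ ¬D), E.
        (¬C ∧ ¬D): α-rule — add ¬C, ¬D.
        (¬B → E): β-rule — branch into ¬¬B  //  E.
          branch 1.1.1 (add ¬¬B):
            ○ open, literals {B=T, C=F, D=F, E=T}.
          branch 1.1.2 (add E):
            ○ open, literals {B=T, C=F, D=F, E=T}.
      branch 1.2 (add D):
        (¬B → E): β-rule — branch into ¬¬B  //  E.
          branch 1.2.1 (add ¬¬B):
            ○ open, literals {B=T, D=T}.
          branch 1.2.2 (add E):
            ○ open, literals {B=T, D=T, E=T}.
  branch 2 (add (¬C ∨ D)):
    (¬C ∨ D): β-rule — branch into ¬C  //  D.
      branch 2.1 (add ¬C):
        ○ open, literals {C=F}.
      branch 2.2 (add D):
        ○ open, literals {D=T}.
0 branches closed, 6 open.
An open branch gives a satisfying assignment: B=T, C=F, D=F, E=T.

Satisfiable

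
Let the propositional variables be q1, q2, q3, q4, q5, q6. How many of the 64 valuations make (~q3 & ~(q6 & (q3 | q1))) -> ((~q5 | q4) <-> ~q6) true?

54

Initial set: {((~q3 & ~(q6 & (q3 | q1))) -> ((~q5 | q4) <-> ~q6))}.
((~q3 & ~(q6 & (q3 | q1))) -> ((~q5 | q4) <-> ~q6)): β-rule — branch into ~(~q3 & ~(q6 & (q3 | q1)))  //  ((~q5 | q4) <-> ~q6).
  branch 1 (add ~(~q3 & ~(q6 & (q3 | q1)))):
    ~(~q3 & ~(q6 & (q3 | q1))): β-rule — branch into ~~q3  //  ~~(q6 & (q3 | q1)).
      branch 1.1 (add ~~q3):
        ○ open, literals {q3=true}.
      branch 1.2 (add ~~(q6 & (q3 | q1))):
        ~~(q6 & (q3 | q1)): α-rule — add q6, (q3 | q1).
        (q3 | q1): β-rule — branch into q3  //  q1.
          branch 1.2.1 (add q3):
            ○ open, literals {q3=true, q6=true}.
          branch 1.2.2 (add q1):
            ○ open, literals {q1=true, q6=true}.
  branch 2 (add ((~q5 | q4) <-> ~q6)):
    ((~q5 | q4) <-> ~q6): β-rule — branch into (~q5 | q4), ~q6  //  ~(~q5 | q4), ~~q6.
      branch 2.1 (add (~q5 | q4), ~q6):
        (~q5 | q4): β-rule — branch into ~q5  //  q4.
          branch 2.1.1 (add ~q5):
            ○ open, literals {q5=false, q6=false}.
          branch 2.1.2 (add q4):
            ○ open, literals {q4=true, q6=false}.
      branch 2.2 (add ~(~q5 | q4), ~~q6):
        ~(~q5 | q4): α-rule — add ~~q5, ~q4.
        ○ open, literals {q4=false, q5=true, q6=true}.
0 branches closed, 6 open.
Each open branch fixes some atoms; the unmentioned ones are free. Counting distinct full assignments: branch {q3=true} (q1, q2, q4, q5, q6) contributes 32 new; branch {q3=true, q6=true} (q1, q2, q4, q5) contributes 0 new; branch {q1=true, q6=true} (q2, q3, q4, q5) contributes 8 new; branch {q5=false, q6=false} (q1, q2, q3, q4) contributes 8 new; branch {q4=true, q6=false} (q1, q2, q3, q5) contributes 4 new; branch {q4=false, q5=true, q6=true} (q1, q2, q3) contributes 2 new. Total: 54.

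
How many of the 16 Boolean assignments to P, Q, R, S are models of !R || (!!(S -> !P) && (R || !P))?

Initial set: {(!R || (!!(S -> !P) && (R || !P)))}.
(!R || (!!(S -> !P) && (R || !P))): β-rule — branch into !R  //  (!!(S -> !P) && (R || !P)).
  branch 1 (add !R):
    ○ open, literals {R=0}.
  branch 2 (add (!!(S -> !P) && (R || !P))):
    (!!(S -> !P) && (R || !P)): α-rule — add !!(S -> !P), (R || !P).
    !!(S -> !P): drop double negation, giving (S -> !P).
    (R || !P): β-rule — branch into R  //  !P.
      branch 2.1 (add R):
        (S -> !P): β-rule — branch into !S  //  !P.
          branch 2.1.1 (add !S):
            ○ open, literals {R=1, S=0}.
          branch 2.1.2 (add !P):
            ○ open, literals {P=0, R=1}.
      branch 2.2 (add !P):
        (S -> !P): β-rule — branch into !S  //  !P.
          branch 2.2.1 (add !S):
            ○ open, literals {P=0, S=0}.
          branch 2.2.2 (add !P):
            ○ open, literals {P=0}.
0 branches closed, 5 open.
Each open branch fixes some atoms; the unmentioned ones are free. Counting distinct full assignments: branch {R=0} (P, Q, S) contributes 8 new; branch {R=1, S=0} (P, Q) contributes 4 new; branch {P=0, R=1} (Q, S) contributes 2 new; branch {P=0, S=0} (Q, R) contributes 0 new; branch {P=0} (Q, R, S) contributes 0 new. Total: 14.

14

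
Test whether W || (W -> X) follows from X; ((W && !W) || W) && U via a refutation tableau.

Initial set: {X; (((W && !W) || W) && U); !(W || (W -> X))}.
(((W && !W) || W) && U): α-rule — add ((W && !W) || W), U.
!(W || (W -> X)): α-rule — add !W, !(W -> X).
!(W -> X): α-rule — add W, !X.
× closes — contains both W and !W.
All 1 branch closes.
Every branch closed, so the premises entail the conclusion.

Yes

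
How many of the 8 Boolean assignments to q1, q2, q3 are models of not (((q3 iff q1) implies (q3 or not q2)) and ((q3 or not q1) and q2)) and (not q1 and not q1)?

3

Initial set: {T (not (((q3 iff q1) implies (q3 or not q2)) and ((q3 or not q1) and q2)) and (not q1 and not q1))}.
T (not (((q3 iff q1) implies (q3 or not q2)) and ((q3 or not q1) and q2)) and (not q1 and not q1)): α-rule — add T not (((q3 iff q1) implies (q3 or not q2)) and ((q3 or not q1) and q2)), T (not q1 and not q1).
T (not q1 and not q1): α-rule — add T not q1, T not q1.
T not (((q3 iff q1) implies (q3 or not q2)) and ((q3 or not q1) and q2)): β-rule — branch into F ((q3 iff q1) implies (q3 or not q2))  //  F ((q3 or not q1) and q2).
  branch 1 (add F ((q3 iff q1) implies (q3 or not q2))):
    F ((q3 iff q1) implies (q3 or not q2)): α-rule — add T (q3 iff q1), F (q3 or not q2).
    F (q3 or not q2): α-rule — add F q3, F not q2.
    T (q3 iff q1): β-rule — branch into T q3, T q1  //  F q3, F q1.
      branch 1.1 (add T q3, T q1):
        × closes — contains both q3 and not q3.
      branch 1.2 (add F q3, F q1):
        ○ open, literals {q1=F, q2=T, q3=F}.
  branch 2 (add F ((q3 or not q1) and q2)):
    F ((q3 or not q1) and q2): β-rule — branch into F (q3 or not q1)  //  F q2.
      branch 2.1 (add F (q3 or not q1)):
        F (q3 or not q1): α-rule — add F q3, F not q1.
        × closes — contains both q1 and not q1.
      branch 2.2 (add F q2):
        ○ open, literals {q1=F, q2=F}.
2 branches closed, 2 open.
Each open branch fixes some atoms; the unmentioned ones are free. Counting distinct full assignments: branch {q1=F, q2=T, q3=F} (none free) contributes 1 new; branch {q1=F, q2=F} (q3) contributes 2 new. Total: 3.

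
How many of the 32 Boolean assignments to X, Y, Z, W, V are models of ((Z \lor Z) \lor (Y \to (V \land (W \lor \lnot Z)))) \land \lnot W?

Initial set: {T (((Z \lor Z) \lor (Y \to (V \land (W \lor \lnot Z)))) \land \lnot W)}.
T (((Z \lor Z) \lor (Y \to (V \land (W \lor \lnot Z)))) \land \lnot W): α-rule — add T ((Z \lor Z) \lor (Y \to (V \land (W \lor \lnot Z)))), T \lnot W.
T ((Z \lor Z) \lor (Y \to (V \land (W \lor \lnot Z)))): β-rule — branch into T (Z \lor Z)  //  T (Y \to (V \land (W \lor \lnot Z))).
  branch 1 (add T (Z \lor Z)):
    T (Z \lor Z): β-rule — branch into T Z  //  T Z.
      branch 1.1 (add T Z):
        ○ open, literals {W=false, Z=true}.
      branch 1.2 (add T Z):
        ○ open, literals {W=false, Z=true}.
  branch 2 (add T (Y \to (V \land (W \lor \lnot Z)))):
    T (Y \to (V \land (W \lor \lnot Z))): β-rule — branch into F Y  //  T (V \land (W \lor \lnot Z)).
      branch 2.1 (add F Y):
        ○ open, literals {W=false, Y=false}.
      branch 2.2 (add T (V \land (W \lor \lnot Z))):
        T (V \land (W \lor \lnot Z)): α-rule — add T V, T (W \lor \lnot Z).
        T (W \lor \lnot Z): β-rule — branch into T W  //  T \lnot Z.
          branch 2.2.1 (add T W):
            × closes — contains both W and \lnot W.
          branch 2.2.2 (add T \lnot Z):
            ○ open, literals {V=true, W=false, Z=false}.
1 branch closed, 4 open.
Each open branch fixes some atoms; the unmentioned ones are free. Counting distinct full assignments: branch {W=false, Z=true} (X, Y, V) contributes 8 new; branch {W=false, Z=true} (X, Y, V) contributes 0 new; branch {W=false, Y=false} (X, Z, V) contributes 4 new; branch {V=true, W=false, Z=false} (X, Y) contributes 2 new. Total: 14.

14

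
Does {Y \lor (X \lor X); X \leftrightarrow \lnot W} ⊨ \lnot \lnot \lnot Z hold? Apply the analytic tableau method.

No

Initial set: {(Y \lor (X \lor X)); (X \leftrightarrow \lnot W); \lnot \lnot \lnot \lnot Z}.
\lnot \lnot \lnot \lnot Z: drop double negation, giving \lnot \lnot Z.
(Y \lor (X \lor X)): β-rule — branch into Y  //  (X \lor X).
  branch 1 (add Y):
    (X \leftrightarrow \lnot W): β-rule — branch into X, \lnot W  //  \lnot X, \lnot \lnot W.
      branch 1.1 (add X, \lnot W):
        ○ open, literals {W=0, X=1, Y=1, Z=1}.
      branch 1.2 (add \lnot X, \lnot \lnot W):
        ○ open, literals {W=1, X=0, Y=1, Z=1}.
  branch 2 (add (X \lor X)):
    (X \leftrightarrow \lnot W): β-rule — branch into X, \lnot W  //  \lnot X, \lnot \lnot W.
      branch 2.1 (add X, \lnot W):
        (X \lor X): β-rule — branch into X  //  X.
          branch 2.1.1 (add X):
            ○ open, literals {W=0, X=1, Z=1}.
          branch 2.1.2 (add X):
            ○ open, literals {W=0, X=1, Z=1}.
      branch 2.2 (add \lnot X, \lnot \lnot W):
        (X \lor X): β-rule — branch into X  //  X.
          branch 2.2.1 (add X):
            × closes — contains both X and \lnot X.
          branch 2.2.2 (add X):
            × closes — contains both X and \lnot X.
2 branches closed, 4 open.
An open branch gives a countermodel: W=0, X=1, Y=1, Z=1 (unmentioned atoms arbitrary); the premises hold there but the conclusion fails.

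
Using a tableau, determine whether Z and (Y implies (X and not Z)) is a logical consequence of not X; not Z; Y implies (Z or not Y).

No

Initial set: {T not X; T not Z; T (Y implies (Z or not Y)); F (Z and (Y implies (X and not Z)))}.
T (Y implies (Z or not Y)): β-rule — branch into F Y  //  T (Z or not Y).
  branch 1 (add F Y):
    F (Z and (Y implies (X and not Z))): β-rule — branch into F Z  //  F (Y implies (X and not Z)).
      branch 1.1 (add F Z):
        ○ open, literals {X=false, Y=false, Z=false}.
      branch 1.2 (add F (Y implies (X and not Z))):
        F (Y implies (X and not Z)): α-rule — add T Y, F (X and not Z).
        × closes — contains both Y and not Y.
  branch 2 (add T (Z or not Y)):
    F (Z and (Y implies (X and not Z))): β-rule — branch into F Z  //  F (Y implies (X and not Z)).
      branch 2.1 (add F Z):
        T (Z or not Y): β-rule — branch into T Z  //  T not Y.
          branch 2.1.1 (add T Z):
            × closes — contains both Z and not Z.
          branch 2.1.2 (add T not Y):
            ○ open, literals {X=false, Y=false, Z=false}.
      branch 2.2 (add F (Y implies (X and not Z))):
        F (Y implies (X and not Z)): α-rule — add T Y, F (X and not Z).
        T (Z or not Y): β-rule — branch into T Z  //  T not Y.
          branch 2.2.1 (add T Z):
            × closes — contains both Z and not Z.
          branch 2.2.2 (add T not Y):
            × closes — contains both Y and not Y.
4 branches closed, 2 open.
An open branch gives a countermodel: X=false, Y=false, Z=false (unmentioned atoms arbitrary); the premises hold there but the conclusion fails.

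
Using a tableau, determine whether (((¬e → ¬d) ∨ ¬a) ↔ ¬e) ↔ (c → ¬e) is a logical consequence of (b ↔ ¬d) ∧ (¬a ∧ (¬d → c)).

No

Initial set: {((b ↔ ¬d) ∧ (¬a ∧ (¬d → c))); ¬((((¬e → ¬d) ∨ ¬a) ↔ ¬e) ↔ (c → ¬e))}.
((b ↔ ¬d) ∧ (¬a ∧ (¬d → c))): α-rule — add (b ↔ ¬d), (¬a ∧ (¬d → c)).
(¬a ∧ (¬d → c)): α-rule — add ¬a, (¬d → c).
¬((((¬e → ¬d) ∨ ¬a) ↔ ¬e) ↔ (c → ¬e)): β-rule — branch into (((¬e → ¬d) ∨ ¬a) ↔ ¬e), ¬(c → ¬e)  //  ¬(((¬e → ¬d) ∨ ¬a) ↔ ¬e), (c → ¬e).
  branch 1 (add (((¬e → ¬d) ∨ ¬a) ↔ ¬e), ¬(c → ¬e)):
    ¬(c → ¬e): α-rule — add c, ¬¬e.
    (b ↔ ¬d): β-rule — branch into b, ¬d  //  ¬b, ¬¬d.
      branch 1.1 (add b, ¬d):
        (¬d → c): β-rule — branch into ¬¬d  //  c.
          branch 1.1.1 (add ¬¬d):
            × closes — contains both d and ¬d.
          branch 1.1.2 (add c):
            (((¬e → ¬d) ∨ ¬a) ↔ ¬e): β-rule — branch into ((¬e → ¬d) ∨ ¬a), ¬e  //  ¬((¬e → ¬d) ∨ ¬a), ¬¬e.
              branch 1.1.2.1 (add ((¬e → ¬d) ∨ ¬a), ¬e):
                × closes — contains both e and ¬e.
              branch 1.1.2.2 (add ¬((¬e → ¬d) ∨ ¬a), ¬¬e):
                ¬((¬e → ¬d) ∨ ¬a): α-rule — add ¬(¬e → ¬d), ¬¬a.
                × closes — contains both a and ¬a.
      branch 1.2 (add ¬b, ¬¬d):
        (¬d → c): β-rule — branch into ¬¬d  //  c.
          branch 1.2.1 (add ¬¬d):
            (((¬e → ¬d) ∨ ¬a) ↔ ¬e): β-rule — branch into ((¬e → ¬d) ∨ ¬a), ¬e  //  ¬((¬e → ¬d) ∨ ¬a), ¬¬e.
              branch 1.2.1.1 (add ((¬e → ¬d) ∨ ¬a), ¬e):
                × closes — contains both e and ¬e.
              branch 1.2.1.2 (add ¬((¬e → ¬d) ∨ ¬a), ¬¬e):
                ¬((¬e → ¬d) ∨ ¬a): α-rule — add ¬(¬e → ¬d), ¬¬a.
                × closes — contains both a and ¬a.
          branch 1.2.2 (add c):
            (((¬e → ¬d) ∨ ¬a) ↔ ¬e): β-rule — branch into ((¬e → ¬d) ∨ ¬a), ¬e  //  ¬((¬e → ¬d) ∨ ¬a), ¬¬e.
              branch 1.2.2.1 (add ((¬e → ¬d) ∨ ¬a), ¬e):
                × closes — contains both e and ¬e.
              branch 1.2.2.2 (add ¬((¬e → ¬d) ∨ ¬a), ¬¬e):
                ¬((¬e → ¬d) ∨ ¬a): α-rule — add ¬(¬e → ¬d), ¬¬a.
                × closes — contains both a and ¬a.
  branch 2 (add ¬(((¬e → ¬d) ∨ ¬a) ↔ ¬e), (c → ¬e)):
    (b ↔ ¬d): β-rule — branch into b, ¬d  //  ¬b, ¬¬d.
      branch 2.1 (add b, ¬d):
        (¬d → c): β-rule — branch into ¬¬d  //  c.
          branch 2.1.1 (add ¬¬d):
            × closes — contains both d and ¬d.
          branch 2.1.2 (add c):
            ¬(((¬e → ¬d) ∨ ¬a) ↔ ¬e): β-rule — branch into ((¬e → ¬d) ∨ ¬a), ¬¬e  //  ¬((¬e → ¬d) ∨ ¬a), ¬e.
              branch 2.1.2.1 (add ((¬e → ¬d) ∨ ¬a), ¬¬e):
                (c → ¬e): β-rule — branch into ¬c  //  ¬e.
                  branch 2.1.2.1.1 (add ¬c):
                    × closes — contains both c and ¬c.
                  branch 2.1.2.1.2 (add ¬e):
                    × closes — contains both e and ¬e.
              branch 2.1.2.2 (add ¬((¬e → ¬d) ∨ ¬a), ¬e):
                ¬((¬e → ¬d) ∨ ¬a): α-rule — add ¬(¬e → ¬d), ¬¬a.
                × closes — contains both a and ¬a.
      branch 2.2 (add ¬b, ¬¬d):
        (¬d → c): β-rule — branch into ¬¬d  //  c.
          branch 2.2.1 (add ¬¬d):
            ¬(((¬e → ¬d) ∨ ¬a) ↔ ¬e): β-rule — branch into ((¬e → ¬d) ∨ ¬a), ¬¬e  //  ¬((¬e → ¬d) ∨ ¬a), ¬e.
              branch 2.2.1.1 (add ((¬e → ¬d) ∨ ¬a), ¬¬e):
                (c → ¬e): β-rule — branch into ¬c  //  ¬e.
                  branch 2.2.1.1.1 (add ¬c):
                    ((¬e → ¬d) ∨ ¬a): β-rule — branch into (¬e → ¬d)  //  ¬a.
                      branch 2.2.1.1.1.1 (add (¬e → ¬d)):
                        (¬e → ¬d): β-rule — branch into ¬¬e  //  ¬d.
                          branch 2.2.1.1.1.1.1 (add ¬¬e):
                            ○ open, literals {a=0, b=0, c=0, d=1, e=1}.
                          branch 2.2.1.1.1.1.2 (add ¬d):
                            × closes — contains both d and ¬d.
                      branch 2.2.1.1.1.2 (add ¬a):
                        ○ open, literals {a=0, b=0, c=0, d=1, e=1}.
                  branch 2.2.1.1.2 (add ¬e):
                    × closes — contains both e and ¬e.
              branch 2.2.1.2 (add ¬((¬e → ¬d) ∨ ¬a), ¬e):
                ¬((¬e → ¬d) ∨ ¬a): α-rule — add ¬(¬e → ¬d), ¬¬a.
                × closes — contains both a and ¬a.
          branch 2.2.2 (add c):
            ¬(((¬e → ¬d) ∨ ¬a) ↔ ¬e): β-rule — branch into ((¬e → ¬d) ∨ ¬a), ¬¬e  //  ¬((¬e → ¬d) ∨ ¬a), ¬e.
              branch 2.2.2.1 (add ((¬e → ¬d) ∨ ¬a), ¬¬e):
                (c → ¬e): β-rule — branch into ¬c  //  ¬e.
                  branch 2.2.2.1.1 (add ¬c):
                    × closes — contains both c and ¬c.
                  branch 2.2.2.1.2 (add ¬e):
                    × closes — contains both e and ¬e.
              branch 2.2.2.2 (add ¬((¬e → ¬d) ∨ ¬a), ¬e):
                ¬((¬e → ¬d) ∨ ¬a): α-rule — add ¬(¬e → ¬d), ¬¬a.
                × closes — contains both a and ¬a.
17 branches closed, 2 open.
An open branch gives a countermodel: a=0, b=0, c=0, d=1, e=1 (unmentioned atoms arbitrary); the premises hold there but the conclusion fails.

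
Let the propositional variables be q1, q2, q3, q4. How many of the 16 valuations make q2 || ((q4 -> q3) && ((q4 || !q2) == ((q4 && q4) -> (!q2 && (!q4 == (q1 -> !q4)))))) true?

13

Initial set: {T (q2 || ((q4 -> q3) && ((q4 || !q2) == ((q4 && q4) -> (!q2 && (!q4 == (q1 -> !q4)))))))}.
T (q2 || ((q4 -> q3) && ((q4 || !q2) == ((q4 && q4) -> (!q2 && (!q4 == (q1 -> !q4))))))): β-rule — branch into T q2  //  T ((q4 -> q3) && ((q4 || !q2) == ((q4 && q4) -> (!q2 && (!q4 == (q1 -> !q4)))))).
  branch 1 (add T q2):
    ○ open, literals {q2=true}.
  branch 2 (add T ((q4 -> q3) && ((q4 || !q2) == ((q4 && q4) -> (!q2 && (!q4 == (q1 -> !q4))))))):
    T ((q4 -> q3) && ((q4 || !q2) == ((q4 && q4) -> (!q2 && (!q4 == (q1 -> !q4)))))): α-rule — add T (q4 -> q3), T ((q4 || !q2) == ((q4 && q4) -> (!q2 && (!q4 == (q1 -> !q4))))).
    T (q4 -> q3): β-rule — branch into F q4  //  T q3.
      branch 2.1 (add F q4):
        T ((q4 || !q2) == ((q4 && q4) -> (!q2 && (!q4 == (q1 -> !q4))))): β-rule — branch into T (q4 || !q2), T ((q4 && q4) -> (!q2 && (!q4 == (q1 -> !q4))))  //  F (q4 || !q2), F ((q4 && q4) -> (!q2 && (!q4 == (q1 -> !q4)))).
          branch 2.1.1 (add T (q4 || !q2), T ((q4 && q4) -> (!q2 && (!q4 == (q1 -> !q4))))):
            T (q4 || !q2): β-rule — branch into T q4  //  T !q2.
              branch 2.1.1.1 (add T q4):
                × closes — contains both q4 and !q4.
              branch 2.1.1.2 (add T !q2):
                T ((q4 && q4) -> (!q2 && (!q4 == (q1 -> !q4)))): β-rule — branch into F (q4 && q4)  //  T (!q2 && (!q4 == (q1 -> !q4))).
                  branch 2.1.1.2.1 (add F (q4 && q4)):
                    F (q4 && q4): β-rule — branch into F q4  //  F q4.
                      branch 2.1.1.2.1.1 (add F q4):
                        ○ open, literals {q2=false, q4=false}.
                      branch 2.1.1.2.1.2 (add F q4):
                        ○ open, literals {q2=false, q4=false}.
                  branch 2.1.1.2.2 (add T (!q2 && (!q4 == (q1 -> !q4)))):
                    T (!q2 && (!q4 == (q1 -> !q4))): α-rule — add T !q2, T (!q4 == (q1 -> !q4)).
                    T (!q4 == (q1 -> !q4)): β-rule — branch into T !q4, T (q1 -> !q4)  //  F !q4, F (q1 -> !q4).
                      branch 2.1.1.2.2.1 (add T !q4, T (q1 -> !q4)):
                        T (q1 -> !q4): β-rule — branch into F q1  //  T !q4.
                          branch 2.1.1.2.2.1.1 (add F q1):
                            ○ open, literals {q1=false, q2=false, q4=false}.
                          branch 2.1.1.2.2.1.2 (add T !q4):
                            ○ open, literals {q2=false, q4=false}.
                      branch 2.1.1.2.2.2 (add F !q4, F (q1 -> !q4)):
                        × closes — contains both q4 and !q4.
          branch 2.1.2 (add F (q4 || !q2), F ((q4 && q4) -> (!q2 && (!q4 == (q1 -> !q4))))):
            F (q4 || !q2): α-rule — add F q4, F !q2.
            F ((q4 && q4) -> (!q2 && (!q4 == (q1 -> !q4)))): α-rule — add T (q4 && q4), F (!q2 && (!q4 == (q1 -> !q4))).
            T (q4 && q4): α-rule — add T q4, T q4.
            × closes — contains both q4 and !q4.
      branch 2.2 (add T q3):
        T ((q4 || !q2) == ((q4 && q4) -> (!q2 && (!q4 == (q1 -> !q4))))): β-rule — branch into T (q4 || !q2), T ((q4 && q4) -> (!q2 && (!q4 == (q1 -> !q4))))  //  F (q4 || !q2), F ((q4 && q4) -> (!q2 && (!q4 == (q1 -> !q4)))).
          branch 2.2.1 (add T (q4 || !q2), T ((q4 && q4) -> (!q2 && (!q4 == (q1 -> !q4))))):
            T (q4 || !q2): β-rule — branch into T q4  //  T !q2.
              branch 2.2.1.1 (add T q4):
                T ((q4 && q4) -> (!q2 && (!q4 == (q1 -> !q4)))): β-rule — branch into F (q4 && q4)  //  T (!q2 && (!q4 == (q1 -> !q4))).
                  branch 2.2.1.1.1 (add F (q4 && q4)):
                    F (q4 && q4): β-rule — branch into F q4  //  F q4.
                      branch 2.2.1.1.1.1 (add F q4):
                        × closes — contains both q4 and !q4.
                      branch 2.2.1.1.1.2 (add F q4):
                        × closes — contains both q4 and !q4.
                  branch 2.2.1.1.2 (add T (!q2 && (!q4 == (q1 -> !q4)))):
                    T (!q2 && (!q4 == (q1 -> !q4))): α-rule — add T !q2, T (!q4 == (q1 -> !q4)).
                    T (!q4 == (q1 -> !q4)): β-rule — branch into T !q4, T (q1 -> !q4)  //  F !q4, F (q1 -> !q4).
                      branch 2.2.1.1.2.1 (add T !q4, T (q1 -> !q4)):
                        × closes — contains both q4 and !q4.
                      branch 2.2.1.1.2.2 (add F !q4, F (q1 -> !q4)):
                        F (q1 -> !q4): α-rule — add T q1, F !q4.
                        ○ open, literals {q1=true, q2=false, q3=true, q4=true}.
              branch 2.2.1.2 (add T !q2):
                T ((q4 && q4) -> (!q2 && (!q4 == (q1 -> !q4)))): β-rule — branch into F (q4 && q4)  //  T (!q2 && (!q4 == (q1 -> !q4))).
                  branch 2.2.1.2.1 (add F (q4 && q4)):
                    F (q4 && q4): β-rule — branch into F q4  //  F q4.
                      branch 2.2.1.2.1.1 (add F q4):
                        ○ open, literals {q2=false, q3=true, q4=false}.
                      branch 2.2.1.2.1.2 (add F q4):
                        ○ open, literals {q2=false, q3=true, q4=false}.
                  branch 2.2.1.2.2 (add T (!q2 && (!q4 == (q1 -> !q4)))):
                    T (!q2 && (!q4 == (q1 -> !q4))): α-rule — add T !q2, T (!q4 == (q1 -> !q4)).
                    T (!q4 == (q1 -> !q4)): β-rule — branch into T !q4, T (q1 -> !q4)  //  F !q4, F (q1 -> !q4).
                      branch 2.2.1.2.2.1 (add T !q4, T (q1 -> !q4)):
                        T (q1 -> !q4): β-rule — branch into F q1  //  T !q4.
                          branch 2.2.1.2.2.1.1 (add F q1):
                            ○ open, literals {q1=false, q2=false, q3=true, q4=false}.
                          branch 2.2.1.2.2.1.2 (add T !q4):
                            ○ open, literals {q2=false, q3=true, q4=false}.
                      branch 2.2.1.2.2.2 (add F !q4, F (q1 -> !q4)):
                        F (q1 -> !q4): α-rule — add T q1, F !q4.
                        ○ open, literals {q1=true, q2=false, q3=true, q4=true}.
          branch 2.2.2 (add F (q4 || !q2), F ((q4 && q4) -> (!q2 && (!q4 == (q1 -> !q4))))):
            F (q4 || !q2): α-rule — add F q4, F !q2.
            F ((q4 && q4) -> (!q2 && (!q4 == (q1 -> !q4)))): α-rule — add T (q4 && q4), F (!q2 && (!q4 == (q1 -> !q4))).
            T (q4 && q4): α-rule — add T q4, T q4.
            × closes — contains both q4 and !q4.
7 branches closed, 11 open.
Each open branch fixes some atoms; the unmentioned ones are free. Counting distinct full assignments: branch {q2=true} (q1, q3, q4) contributes 8 new; branch {q2=false, q4=false} (q1, q3) contributes 4 new; branch {q2=false, q4=false} (q1, q3) contributes 0 new; branch {q1=false, q2=false, q4=false} (q3) contributes 0 new; branch {q2=false, q4=false} (q1, q3) contributes 0 new; branch {q1=true, q2=false, q3=true, q4=true} (none free) contributes 1 new; branch {q2=false, q3=true, q4=false} (q1) contributes 0 new; branch {q2=false, q3=true, q4=false} (q1) contributes 0 new; branch {q1=false, q2=false, q3=true, q4=false} (none free) contributes 0 new; branch {q2=false, q3=true, q4=false} (q1) contributes 0 new; branch {q1=true, q2=false, q3=true, q4=true} (none free) contributes 0 new. Total: 13.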